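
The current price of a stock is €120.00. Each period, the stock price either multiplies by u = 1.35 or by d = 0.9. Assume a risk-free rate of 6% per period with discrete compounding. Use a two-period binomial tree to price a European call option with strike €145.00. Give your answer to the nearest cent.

Risk-neutral probability p = (1 + 0.06 − 0.9)/(1.35 − 0.9) = 0.1600/0.4500 = 0.3556
Terminal stock prices: S_uu = 218.7, S_ud = 145.8, S_dd = 97.2
Terminal payoffs (S − K): max(73.7, 0) = 73.7, max(0.8, 0) = 0.8, max(-47.8, 0) = 0
Node u (S = 162): V_u = 1/1.06·[0.3556·73.7000 + 0.6444·0.8000] = 25.2075
Node d (S = 108): V_d = 1/1.06·[0.3556·0.8000 + 0.6444·0.0000] = 0.2683
Node 0 (S = 120): V_0 = 1/1.06·[0.3556·25.2075 + 0.6444·0.2683] = 8.6185

€8.62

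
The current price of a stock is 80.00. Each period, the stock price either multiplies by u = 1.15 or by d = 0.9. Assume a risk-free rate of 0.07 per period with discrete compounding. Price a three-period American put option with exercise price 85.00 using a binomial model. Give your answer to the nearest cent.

5.00

Risk-neutral probability p = (1 + 0.07 − 0.9)/(1.15 − 0.9) = 0.1700/0.2500 = 0.6800
Terminal stock prices: S_uuu = 121.7, S_uud = 95.22, S_udd = 74.52, S_ddd = 58.32
Terminal payoffs (K − S): max(-36.67, 0) = 0, max(-10.22, 0) = 0, max(10.48, 0) = 10.48, max(26.68, 0) = 26.68
Node uu (S = 105.8): continuation = 1/1.07·[0.6800·0.0000 + 0.3200·0.0000] = 0.0000; exercise value = 0.0000 ≤ continuation, so V_uu = 0.0000
Node ud (S = 82.8): continuation = 1/1.07·[0.6800·0.0000 + 0.3200·10.4800] = 3.1342; exercise value = 2.2000 ≤ continuation, so V_ud = 3.1342
Node dd (S = 64.8): continuation = 1/1.07·[0.6800·10.4800 + 0.3200·26.6800] = 14.6393; exercise value = 20.2000 > continuation, so V_dd = 20.2000 (exercise)
Node u (S = 92): continuation = 1/1.07·[0.6800·0.0000 + 0.3200·3.1342] = 0.9373; exercise value = 0.0000 ≤ continuation, so V_u = 0.9373
Node d (S = 72): continuation = 1/1.07·[0.6800·3.1342 + 0.3200·20.2000] = 8.0330; exercise value = 13.0000 > continuation, so V_d = 13.0000 (exercise)
Node 0 (S = 80): continuation = 1/1.07·[0.6800·0.9373 + 0.3200·13.0000] = 4.4835; exercise value = 5.0000 > continuation, so V_0 = 5.0000 (exercise)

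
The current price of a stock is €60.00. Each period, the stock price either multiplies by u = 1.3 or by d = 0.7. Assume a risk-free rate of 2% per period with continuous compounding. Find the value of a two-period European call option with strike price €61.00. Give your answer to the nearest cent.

Risk-neutral probability p = (e^0.02 − 0.7)/(1.3 − 0.7) = 0.3202/0.6000 = 0.5337
Terminal stock prices: S_uu = 101.4, S_ud = 54.6, S_dd = 29.4
Terminal payoffs (S − K): max(40.4, 0) = 40.4, max(-6.4, 0) = 0, max(-31.6, 0) = 0
Node u (S = 78): V_u = e^(−0.02)·[0.5337·40.4000 + 0.4663·0.0000] = 21.1333
Node d (S = 42): V_d = e^(−0.02)·[0.5337·0.0000 + 0.4663·0.0000] = 0.0000
Node 0 (S = 60): V_0 = e^(−0.02)·[0.5337·21.1333 + 0.4663·0.0000] = 11.0549

€11.05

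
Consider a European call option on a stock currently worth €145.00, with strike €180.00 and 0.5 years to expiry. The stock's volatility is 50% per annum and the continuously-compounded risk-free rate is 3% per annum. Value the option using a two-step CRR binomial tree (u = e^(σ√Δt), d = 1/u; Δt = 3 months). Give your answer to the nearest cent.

CRR parameters: u = e^(σ√Δt) = e^(0.5·√0.25) = 1.2840, d = 1/u = 0.7788
Per-period rate: rΔt = 0.03·0.25 = 0.0075, so R = e^0.0075 = 1.0075
Risk-neutral probability p = (e^0.0075 − 0.7788)/(1.2840 − 0.7788) = 0.2287/0.5052 = 0.4527
Terminal stock prices: S_uu = 239.1, S_ud = 145, S_dd = 87.95
Terminal payoffs (S − K): max(59.06, 0) = 59.06, max(-35, 0) = 0, max(-92.05, 0) = 0
Node u (S = 186.2): V_u = e^(−0.0075)·[0.4527·59.0646 + 0.5473·0.0000] = 26.5402
Node d (S = 112.9): V_d = e^(−0.0075)·[0.4527·0.0000 + 0.5473·0.0000] = 0.0000
Node 0 (S = 145): V_0 = e^(−0.0075)·[0.4527·26.5402 + 0.5473·0.0000] = 11.9256

€11.93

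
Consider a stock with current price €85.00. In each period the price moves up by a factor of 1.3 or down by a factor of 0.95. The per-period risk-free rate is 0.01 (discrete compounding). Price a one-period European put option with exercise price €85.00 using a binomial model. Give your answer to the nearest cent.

€3.49

Risk-neutral probability p = (1 + 0.01 − 0.95)/(1.3 − 0.95) = 0.0600/0.3500 = 0.1714
Terminal stock prices: S_u = 110.5, S_d = 80.75
Terminal payoffs (K − S): max(-25.5, 0) = 0, max(4.25, 0) = 4.25
Node 0 (S = 85): V_0 = 1/1.01·[0.1714·0.0000 + 0.8286·4.2500] = 3.4866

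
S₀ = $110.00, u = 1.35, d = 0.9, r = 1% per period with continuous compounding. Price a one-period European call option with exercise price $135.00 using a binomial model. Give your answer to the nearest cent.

$3.27

Risk-neutral probability p = (e^0.01 − 0.9)/(1.35 − 0.9) = 0.1101/0.4500 = 0.2446
Terminal stock prices: S_u = 148.5, S_d = 99
Terminal payoffs (S − K): max(13.5, 0) = 13.5, max(-36, 0) = 0
Node 0 (S = 110): V_0 = e^(−0.01)·[0.2446·13.5000 + 0.7554·0.0000] = 3.2687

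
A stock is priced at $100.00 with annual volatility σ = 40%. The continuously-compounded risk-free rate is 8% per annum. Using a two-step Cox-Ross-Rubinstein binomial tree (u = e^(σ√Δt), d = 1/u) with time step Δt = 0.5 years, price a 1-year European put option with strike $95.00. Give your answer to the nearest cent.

$8.78

CRR parameters: u = e^(σ√Δt) = e^(0.4·√0.5) = 1.3269, d = 1/u = 0.7536
Per-period rate: rΔt = 0.08·0.5 = 0.04, so R = e^0.04 = 1.0408
Risk-neutral probability p = (e^0.04 − 0.7536)/(1.3269 − 0.7536) = 0.2872/0.5733 = 0.5009
Terminal stock prices: S_uu = 176.1, S_ud = 100, S_dd = 56.8
Terminal payoffs (K − S): max(-81.07, 0) = 0, max(-5, 0) = 0, max(38.2, 0) = 38.2
Node u (S = 132.7): V_u = e^(−0.04)·[0.5009·0.0000 + 0.4991·0.0000] = 0.0000
Node d (S = 75.36): V_d = e^(−0.04)·[0.5009·0.0000 + 0.4991·38.2029] = 18.3177
Node 0 (S = 100): V_0 = e^(−0.04)·[0.5009·0.0000 + 0.4991·18.3177] = 8.7830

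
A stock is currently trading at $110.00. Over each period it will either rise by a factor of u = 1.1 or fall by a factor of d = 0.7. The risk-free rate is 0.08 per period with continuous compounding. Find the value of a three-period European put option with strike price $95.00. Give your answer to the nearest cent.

$0.31

Risk-neutral probability p = (e^0.08 − 0.7)/(1.1 − 0.7) = 0.3833/0.4000 = 0.9582
Terminal stock prices: S_uuu = 146.4, S_uud = 93.17, S_udd = 59.29, S_ddd = 37.73
Terminal payoffs (K − S): max(-51.41, 0) = 0, max(1.83, 0) = 1.83, max(35.71, 0) = 35.71, max(57.27, 0) = 57.27
Node uu (S = 133.1): V_uu = e^(−0.08)·[0.9582·0.0000 + 0.0418·1.8300] = 0.0706
Node ud (S = 84.7): V_ud = e^(−0.08)·[0.9582·1.8300 + 0.0418·35.7100] = 2.9961
Node dd (S = 53.9): V_dd = e^(−0.08)·[0.9582·35.7100 + 0.0418·57.2700] = 33.7961
Node u (S = 121): V_u = e^(−0.08)·[0.9582·0.0706 + 0.0418·2.9961] = 0.1780
Node d (S = 77): V_d = e^(−0.08)·[0.9582·2.9961 + 0.0418·33.7961] = 3.9537
Node 0 (S = 110): V_0 = e^(−0.08)·[0.9582·0.1780 + 0.0418·3.9537] = 0.3099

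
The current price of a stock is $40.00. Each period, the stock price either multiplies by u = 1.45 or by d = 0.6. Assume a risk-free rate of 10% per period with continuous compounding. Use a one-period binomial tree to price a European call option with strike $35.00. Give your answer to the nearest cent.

$12.37

Risk-neutral probability p = (e^0.1 − 0.6)/(1.45 − 0.6) = 0.5052/0.8500 = 0.5943
Terminal stock prices: S_u = 58, S_d = 24
Terminal payoffs (S − K): max(23, 0) = 23, max(-11, 0) = 0
Node 0 (S = 40): V_0 = e^(−0.1)·[0.5943·23.0000 + 0.4057·0.0000] = 12.3685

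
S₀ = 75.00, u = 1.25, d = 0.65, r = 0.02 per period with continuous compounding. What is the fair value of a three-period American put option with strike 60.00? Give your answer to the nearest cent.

Risk-neutral probability p = (e^0.02 − 0.65)/(1.25 − 0.65) = 0.3702/0.6000 = 0.6170
Terminal stock prices: S_uuu = 146.5, S_uud = 76.17, S_udd = 39.61, S_ddd = 20.6
Terminal payoffs (K − S): max(-86.48, 0) = 0, max(-16.17, 0) = 0, max(20.39, 0) = 20.39, max(39.4, 0) = 39.4
Node uu (S = 117.2): continuation = e^(−0.02)·[0.6170·0.0000 + 0.3830·0.0000] = 0.0000; exercise value = 0.0000 ≤ continuation, so V_uu = 0.0000
Node ud (S = 60.94): continuation = e^(−0.02)·[0.6170·0.0000 + 0.3830·20.3906] = 7.6549; exercise value = 0.0000 ≤ continuation, so V_ud = 7.6549
Node dd (S = 31.69): continuation = e^(−0.02)·[0.6170·20.3906 + 0.3830·39.4031] = 27.1244; exercise value = 28.3125 > continuation, so V_dd = 28.3125 (exercise)
Node u (S = 93.75): continuation = e^(−0.02)·[0.6170·0.0000 + 0.3830·7.6549] = 2.8738; exercise value = 0.0000 ≤ continuation, so V_u = 2.8738
Node d (S = 48.75): continuation = e^(−0.02)·[0.6170·7.6549 + 0.3830·28.3125] = 15.2585; exercise value = 11.2500 ≤ continuation, so V_d = 15.2585
Node 0 (S = 75): continuation = e^(−0.02)·[0.6170·2.8738 + 0.3830·15.2585] = 7.4663; exercise value = 0.0000 ≤ continuation, so V_0 = 7.4663

7.47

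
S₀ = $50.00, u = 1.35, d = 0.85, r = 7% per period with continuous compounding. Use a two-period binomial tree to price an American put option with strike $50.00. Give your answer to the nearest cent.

$3.88

Risk-neutral probability p = (e^0.07 − 0.85)/(1.35 − 0.85) = 0.2225/0.5000 = 0.4450
Terminal stock prices: S_uu = 91.13, S_ud = 57.38, S_dd = 36.12
Terminal payoffs (K − S): max(-41.13, 0) = 0, max(-7.375, 0) = 0, max(13.88, 0) = 13.88
Node u (S = 67.5): continuation = e^(−0.07)·[0.4450·0.0000 + 0.5550·0.0000] = 0.0000; exercise value = 0.0000 ≤ continuation, so V_u = 0.0000
Node d (S = 42.5): continuation = e^(−0.07)·[0.4450·0.0000 + 0.5550·13.8750] = 7.1798; exercise value = 7.5000 > continuation, so V_d = 7.5000 (exercise)
Node 0 (S = 50): continuation = e^(−0.07)·[0.4450·0.0000 + 0.5550·7.5000] = 3.8810; exercise value = 0.0000 ≤ continuation, so V_0 = 3.8810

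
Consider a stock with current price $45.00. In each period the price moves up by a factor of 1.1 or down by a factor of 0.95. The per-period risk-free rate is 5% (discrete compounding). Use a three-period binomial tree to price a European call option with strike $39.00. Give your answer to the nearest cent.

$11.32

Risk-neutral probability p = (1 + 0.05 − 0.95)/(1.1 − 0.95) = 0.1000/0.1500 = 0.6667
Terminal stock prices: S_uuu = 59.9, S_uud = 51.73, S_udd = 44.67, S_ddd = 38.58
Terminal payoffs (S − K): max(20.9, 0) = 20.9, max(12.73, 0) = 12.73, max(5.674, 0) = 5.674, max(-0.4181, 0) = 0
Node uu (S = 54.45): V_uu = 1/1.05·[0.6667·20.8950 + 0.3333·12.7275] = 17.3071
Node ud (S = 47.03): V_ud = 1/1.05·[0.6667·12.7275 + 0.3333·5.6738] = 9.8821
Node dd (S = 40.61): V_dd = 1/1.05·[0.6667·5.6738 + 0.3333·0.0000] = 3.6024
Node u (S = 49.5): V_u = 1/1.05·[0.6667·17.3071 + 0.3333·9.8821] = 14.1259
Node d (S = 42.75): V_d = 1/1.05·[0.6667·9.8821 + 0.3333·3.6024] = 7.4180
Node 0 (S = 45): V_0 = 1/1.05·[0.6667·14.1259 + 0.3333·7.4180] = 11.3237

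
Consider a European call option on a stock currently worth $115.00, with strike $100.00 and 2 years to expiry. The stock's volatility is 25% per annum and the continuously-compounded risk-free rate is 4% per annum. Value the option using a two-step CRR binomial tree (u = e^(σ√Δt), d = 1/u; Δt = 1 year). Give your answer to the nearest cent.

$29.16

CRR parameters: u = e^(σ√Δt) = e^(0.25·√1) = 1.2840, d = 1/u = 0.7788
Per-period rate: rΔt = 0.04·1 = 0.04, so R = e^0.04 = 1.0408
Risk-neutral probability p = (e^0.04 − 0.7788)/(1.2840 − 0.7788) = 0.2620/0.5052 = 0.5186
Terminal stock prices: S_uu = 189.6, S_ud = 115, S_dd = 69.75
Terminal payoffs (S − K): max(89.6, 0) = 89.6, max(15, 0) = 15, max(-30.25, 0) = 0
Node u (S = 147.7): V_u = e^(−0.04)·[0.5186·89.6029 + 0.4814·15.0000] = 51.5840
Node d (S = 89.56): V_d = e^(−0.04)·[0.5186·15.0000 + 0.4814·0.0000] = 7.4740
Node 0 (S = 115): V_0 = e^(−0.04)·[0.5186·51.5840 + 0.4814·7.4740] = 29.1595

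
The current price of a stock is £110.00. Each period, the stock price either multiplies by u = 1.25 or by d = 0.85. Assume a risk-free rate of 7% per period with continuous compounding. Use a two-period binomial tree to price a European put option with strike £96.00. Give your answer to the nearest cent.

£2.83

Risk-neutral probability p = (e^0.07 − 0.85)/(1.25 − 0.85) = 0.2225/0.4000 = 0.5563
Terminal stock prices: S_uu = 171.9, S_ud = 116.9, S_dd = 79.47
Terminal payoffs (K − S): max(-75.88, 0) = 0, max(-20.88, 0) = 0, max(16.53, 0) = 16.53
Node u (S = 137.5): V_u = e^(−0.07)·[0.5563·0.0000 + 0.4437·0.0000] = 0.0000
Node d (S = 93.5): V_d = e^(−0.07)·[0.5563·0.0000 + 0.4437·16.5250] = 6.8369
Node 0 (S = 110): V_0 = e^(−0.07)·[0.5563·0.0000 + 0.4437·6.8369] = 2.8286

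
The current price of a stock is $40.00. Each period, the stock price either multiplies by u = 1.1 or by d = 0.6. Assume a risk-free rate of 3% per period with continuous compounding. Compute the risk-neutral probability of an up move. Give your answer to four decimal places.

p = 0.8609

Risk-neutral probability p = (e^0.03 − 0.6)/(1.1 − 0.6) = 0.4305/0.5000 = 0.8609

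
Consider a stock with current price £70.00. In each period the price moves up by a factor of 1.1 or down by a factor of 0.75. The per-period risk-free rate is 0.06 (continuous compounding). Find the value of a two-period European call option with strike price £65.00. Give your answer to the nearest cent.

Risk-neutral probability p = (e^0.06 − 0.75)/(1.1 − 0.75) = 0.3118/0.3500 = 0.8910
Terminal stock prices: S_uu = 84.7, S_ud = 57.75, S_dd = 39.38
Terminal payoffs (S − K): max(19.7, 0) = 19.7, max(-7.25, 0) = 0, max(-25.62, 0) = 0
Node u (S = 77): V_u = e^(−0.06)·[0.8910·19.7000 + 0.1090·0.0000] = 16.5298
Node d (S = 52.5): V_d = e^(−0.06)·[0.8910·0.0000 + 0.1090·0.0000] = 0.0000
Node 0 (S = 70): V_0 = e^(−0.06)·[0.8910·16.5298 + 0.1090·0.0000] = 13.8698

£13.87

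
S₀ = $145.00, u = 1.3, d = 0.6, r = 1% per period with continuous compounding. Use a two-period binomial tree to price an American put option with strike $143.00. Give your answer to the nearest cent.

$30.08

Risk-neutral probability p = (e^0.01 − 0.6)/(1.3 − 0.6) = 0.4101/0.7000 = 0.5858
Terminal stock prices: S_uu = 245.1, S_ud = 113.1, S_dd = 52.2
Terminal payoffs (K − S): max(-102.1, 0) = 0, max(29.9, 0) = 29.9, max(90.8, 0) = 90.8
Node u (S = 188.5): continuation = e^(−0.01)·[0.5858·0.0000 + 0.4142·29.9000] = 12.2618; exercise value = 0.0000 ≤ continuation, so V_u = 12.2618
Node d (S = 87): continuation = e^(−0.01)·[0.5858·29.9000 + 0.4142·90.8000] = 54.5771; exercise value = 56.0000 > continuation, so V_d = 56.0000 (exercise)
Node 0 (S = 145): continuation = e^(−0.01)·[0.5858·12.2618 + 0.4142·56.0000] = 30.0765; exercise value = 0.0000 ≤ continuation, so V_0 = 30.0765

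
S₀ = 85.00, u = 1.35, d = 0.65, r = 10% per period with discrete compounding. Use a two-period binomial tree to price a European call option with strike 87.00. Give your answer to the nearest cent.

Risk-neutral probability p = (1 + 0.1 − 0.65)/(1.35 − 0.65) = 0.4500/0.7000 = 0.6429
Terminal stock prices: S_uu = 154.9, S_ud = 74.59, S_dd = 35.91
Terminal payoffs (S − K): max(67.91, 0) = 67.91, max(-12.41, 0) = 0, max(-51.09, 0) = 0
Node u (S = 114.8): V_u = 1/1.1·[0.6429·67.9125 + 0.3571·0.0000] = 39.6891
Node d (S = 55.25): V_d = 1/1.1·[0.6429·0.0000 + 0.3571·0.0000] = 0.0000
Node 0 (S = 85): V_0 = 1/1.1·[0.6429·39.6891 + 0.3571·0.0000] = 23.1949

23.19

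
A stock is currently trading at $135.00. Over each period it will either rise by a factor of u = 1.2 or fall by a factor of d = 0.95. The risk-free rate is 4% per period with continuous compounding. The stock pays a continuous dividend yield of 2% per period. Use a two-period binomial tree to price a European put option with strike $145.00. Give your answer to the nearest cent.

Per-period risk-free factor R = e^0.04 = 1.0408; dividend-adjusted growth = e^(0.04−0.02) = 1.0202.
Risk-neutral probability p = (1.0202 − 0.95)/(1.2 − 0.95) = 0.0702/0.2500 = 0.2808
Terminal stock prices: S_uu = 194.4, S_ud = 153.9, S_dd = 121.8
Terminal payoffs (K − S): max(-49.4, 0) = 0, max(-8.9, 0) = 0, max(23.16, 0) = 23.16
Node u (S = 162): V_u = e^(−0.04)·[0.2808·0.0000 + 0.7192·0.0000] = 0.0000
Node d (S = 128.2): V_d = e^(−0.04)·[0.2808·0.0000 + 0.7192·23.1625] = 16.0052
Node 0 (S = 135): V_0 = e^(−0.04)·[0.2808·0.0000 + 0.7192·16.0052] = 11.0595

$11.06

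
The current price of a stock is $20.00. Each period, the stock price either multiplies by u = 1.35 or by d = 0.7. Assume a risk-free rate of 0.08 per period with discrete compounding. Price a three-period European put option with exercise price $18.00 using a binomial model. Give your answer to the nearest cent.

Risk-neutral probability p = (1 + 0.08 − 0.7)/(1.35 − 0.7) = 0.3800/0.6500 = 0.5846
Terminal stock prices: S_uuu = 49.21, S_uud = 25.52, S_udd = 13.23, S_ddd = 6.86
Terminal payoffs (K − S): max(-31.21, 0) = 0, max(-7.515, 0) = 0, max(4.77, 0) = 4.77, max(11.14, 0) = 11.14
Node uu (S = 36.45): V_uu = 1/1.08·[0.5846·0.0000 + 0.4154·0.0000] = 0.0000
Node ud (S = 18.9): V_ud = 1/1.08·[0.5846·0.0000 + 0.4154·4.7700] = 1.8346
Node dd (S = 9.8): V_dd = 1/1.08·[0.5846·4.7700 + 0.4154·11.1400] = 6.8667
Node u (S = 27): V_u = 1/1.08·[0.5846·0.0000 + 0.4154·1.8346] = 0.7056
Node d (S = 14): V_d = 1/1.08·[0.5846·1.8346 + 0.4154·6.8667] = 3.6341
Node 0 (S = 20): V_0 = 1/1.08·[0.5846·0.7056 + 0.4154·3.6341] = 1.7797

$1.78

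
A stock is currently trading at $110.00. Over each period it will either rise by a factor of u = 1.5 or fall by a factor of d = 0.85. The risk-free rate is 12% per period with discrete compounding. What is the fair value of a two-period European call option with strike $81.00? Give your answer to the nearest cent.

$45.84

Risk-neutral probability p = (1 + 0.12 − 0.85)/(1.5 − 0.85) = 0.2700/0.6500 = 0.4154
Terminal stock prices: S_uu = 247.5, S_ud = 140.2, S_dd = 79.47
Terminal payoffs (S − K): max(166.5, 0) = 166.5, max(59.25, 0) = 59.25, max(-1.525, 0) = 0
Node u (S = 165): V_u = 1/1.12·[0.4154·166.5000 + 0.5846·59.2500] = 92.6786
Node d (S = 93.5): V_d = 1/1.12·[0.4154·59.2500 + 0.5846·0.0000] = 21.9746
Node 0 (S = 110): V_0 = 1/1.12·[0.4154·92.6786 + 0.5846·21.9746] = 45.8428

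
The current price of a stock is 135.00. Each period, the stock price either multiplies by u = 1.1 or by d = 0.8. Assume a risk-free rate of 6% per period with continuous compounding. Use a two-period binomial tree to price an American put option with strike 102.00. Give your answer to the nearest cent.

0.22

Risk-neutral probability p = (e^0.06 − 0.8)/(1.1 − 0.8) = 0.2618/0.3000 = 0.8728
Terminal stock prices: S_uu = 163.4, S_ud = 118.8, S_dd = 86.4
Terminal payoffs (K − S): max(-61.35, 0) = 0, max(-16.8, 0) = 0, max(15.6, 0) = 15.6
Node u (S = 148.5): continuation = e^(−0.06)·[0.8728·0.0000 + 0.1272·0.0000] = 0.0000; exercise value = 0.0000 ≤ continuation, so V_u = 0.0000
Node d (S = 108): continuation = e^(−0.06)·[0.8728·0.0000 + 0.1272·15.6000] = 1.8689; exercise value = 0.0000 ≤ continuation, so V_d = 1.8689
Node 0 (S = 135): continuation = e^(−0.06)·[0.8728·0.0000 + 0.1272·1.8689] = 0.2239; exercise value = 0.0000 ≤ continuation, so V_0 = 0.2239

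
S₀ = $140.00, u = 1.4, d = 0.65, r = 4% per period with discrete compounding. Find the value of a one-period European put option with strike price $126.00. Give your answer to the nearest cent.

Risk-neutral probability p = (1 + 0.04 − 0.65)/(1.4 − 0.65) = 0.3900/0.7500 = 0.5200
Terminal stock prices: S_u = 196, S_d = 91
Terminal payoffs (K − S): max(-70, 0) = 0, max(35, 0) = 35
Node 0 (S = 140): V_0 = 1/1.04·[0.5200·0.0000 + 0.4800·35.0000] = 16.1538

$16.15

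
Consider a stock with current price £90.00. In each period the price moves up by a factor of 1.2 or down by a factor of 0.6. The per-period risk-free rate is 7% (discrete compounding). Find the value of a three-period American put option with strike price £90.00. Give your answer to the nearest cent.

Risk-neutral probability p = (1 + 0.07 − 0.6)/(1.2 − 0.6) = 0.4700/0.6000 = 0.7833
Terminal stock prices: S_uuu = 155.5, S_uud = 77.76, S_udd = 38.88, S_ddd = 19.44
Terminal payoffs (K − S): max(-65.52, 0) = 0, max(12.24, 0) = 12.24, max(51.12, 0) = 51.12, max(70.56, 0) = 70.56
Node uu (S = 129.6): continuation = 1/1.07·[0.7833·0.0000 + 0.2167·12.2400] = 2.4785; exercise value = 0.0000 ≤ continuation, so V_uu = 2.4785
Node ud (S = 64.8): continuation = 1/1.07·[0.7833·12.2400 + 0.2167·51.1200] = 19.3121; exercise value = 25.2000 > continuation, so V_ud = 25.2000 (exercise)
Node dd (S = 32.4): continuation = 1/1.07·[0.7833·51.1200 + 0.2167·70.5600] = 51.7121; exercise value = 57.6000 > continuation, so V_dd = 57.6000 (exercise)
Node u (S = 108): continuation = 1/1.07·[0.7833·2.4785 + 0.2167·25.2000] = 6.9173; exercise value = 0.0000 ≤ continuation, so V_u = 6.9173
Node d (S = 54): continuation = 1/1.07·[0.7833·25.2000 + 0.2167·57.6000] = 30.1121; exercise value = 36.0000 > continuation, so V_d = 36.0000 (exercise)
Node 0 (S = 90): continuation = 1/1.07·[0.7833·6.9173 + 0.2167·36.0000] = 12.3538; exercise value = 0.0000 ≤ continuation, so V_0 = 12.3538

£12.35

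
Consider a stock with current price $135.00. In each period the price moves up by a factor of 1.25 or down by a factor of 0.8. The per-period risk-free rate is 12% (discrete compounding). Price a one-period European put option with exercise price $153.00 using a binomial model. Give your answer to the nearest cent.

$11.61

Risk-neutral probability p = (1 + 0.12 − 0.8)/(1.25 − 0.8) = 0.3200/0.4500 = 0.7111
Terminal stock prices: S_u = 168.8, S_d = 108
Terminal payoffs (K − S): max(-15.75, 0) = 0, max(45, 0) = 45
Node 0 (S = 135): V_0 = 1/1.12·[0.7111·0.0000 + 0.2889·45.0000] = 11.6071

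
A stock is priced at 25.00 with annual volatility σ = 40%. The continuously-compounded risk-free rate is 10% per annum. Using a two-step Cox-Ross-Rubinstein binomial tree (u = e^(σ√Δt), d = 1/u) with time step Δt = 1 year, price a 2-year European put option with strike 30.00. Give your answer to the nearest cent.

CRR parameters: u = e^(σ√Δt) = e^(0.4·√1) = 1.4918, d = 1/u = 0.6703
Per-period rate: rΔt = 0.1·1 = 0.1, so R = e^0.1 = 1.1052
Risk-neutral probability p = (e^0.1 − 0.6703)/(1.4918 − 0.6703) = 0.4349/0.8215 = 0.5293
Terminal stock prices: S_uu = 55.64, S_ud = 25, S_dd = 11.23
Terminal payoffs (K − S): max(-25.64, 0) = 0, max(5, 0) = 5, max(18.77, 0) = 18.77
Node u (S = 37.3): V_u = e^(−0.1)·[0.5293·0.0000 + 0.4707·5.0000] = 2.1294
Node d (S = 16.76): V_d = e^(−0.1)·[0.5293·5.0000 + 0.4707·18.7668] = 10.3871
Node 0 (S = 25): V_0 = e^(−0.1)·[0.5293·2.1294 + 0.4707·10.3871] = 5.4435

5.44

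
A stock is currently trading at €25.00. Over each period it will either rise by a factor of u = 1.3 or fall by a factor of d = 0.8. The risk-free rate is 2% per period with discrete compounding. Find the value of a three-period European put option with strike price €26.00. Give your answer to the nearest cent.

Risk-neutral probability p = (1 + 0.02 − 0.8)/(1.3 − 0.8) = 0.2200/0.5000 = 0.4400
Terminal stock prices: S_uuu = 54.93, S_uud = 33.8, S_udd = 20.8, S_ddd = 12.8
Terminal payoffs (K − S): max(-28.93, 0) = 0, max(-7.8, 0) = 0, max(5.2, 0) = 5.2, max(13.2, 0) = 13.2
Node uu (S = 42.25): V_uu = 1/1.02·[0.4400·0.0000 + 0.5600·0.0000] = 0.0000
Node ud (S = 26): V_ud = 1/1.02·[0.4400·0.0000 + 0.5600·5.2000] = 2.8549
Node dd (S = 16): V_dd = 1/1.02·[0.4400·5.2000 + 0.5600·13.2000] = 9.4902
Node u (S = 32.5): V_u = 1/1.02·[0.4400·0.0000 + 0.5600·2.8549] = 1.5674
Node d (S = 20): V_d = 1/1.02·[0.4400·2.8549 + 0.5600·9.4902] = 6.4418
Node 0 (S = 25): V_0 = 1/1.02·[0.4400·1.5674 + 0.5600·6.4418] = 4.2128

€4.21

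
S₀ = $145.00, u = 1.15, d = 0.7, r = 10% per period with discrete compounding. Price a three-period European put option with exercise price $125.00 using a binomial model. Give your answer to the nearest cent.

Risk-neutral probability p = (1 + 0.1 − 0.7)/(1.15 − 0.7) = 0.4000/0.4500 = 0.8889
Terminal stock prices: S_uuu = 220.5, S_uud = 134.2, S_udd = 81.71, S_ddd = 49.73
Terminal payoffs (K − S): max(-95.53, 0) = 0, max(-9.234, 0) = 0, max(43.29, 0) = 43.29, max(75.27, 0) = 75.27
Node uu (S = 191.8): V_uu = 1/1.1·[0.8889·0.0000 + 0.1111·0.0000] = 0.0000
Node ud (S = 116.7): V_ud = 1/1.1·[0.8889·0.0000 + 0.1111·43.2925] = 4.3730
Node dd (S = 71.05): V_dd = 1/1.1·[0.8889·43.2925 + 0.1111·75.2650] = 42.5864
Node u (S = 166.8): V_u = 1/1.1·[0.8889·0.0000 + 0.1111·4.3730] = 0.4417
Node d (S = 101.5): V_d = 1/1.1·[0.8889·4.3730 + 0.1111·42.5864] = 7.8354
Node 0 (S = 145): V_0 = 1/1.1·[0.8889·0.4417 + 0.1111·7.8354] = 1.1484

$1.15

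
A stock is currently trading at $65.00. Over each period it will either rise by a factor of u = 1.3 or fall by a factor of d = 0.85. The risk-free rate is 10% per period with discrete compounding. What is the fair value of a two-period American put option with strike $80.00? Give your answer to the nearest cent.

Risk-neutral probability p = (1 + 0.1 − 0.85)/(1.3 − 0.85) = 0.2500/0.4500 = 0.5556
Terminal stock prices: S_uu = 109.9, S_ud = 71.83, S_dd = 46.96
Terminal payoffs (K − S): max(-29.85, 0) = 0, max(8.175, 0) = 8.175, max(33.04, 0) = 33.04
Node u (S = 84.5): continuation = 1/1.1·[0.5556·0.0000 + 0.4444·8.1750] = 3.3030; exercise value = 0.0000 ≤ continuation, so V_u = 3.3030
Node d (S = 55.25): continuation = 1/1.1·[0.5556·8.1750 + 0.4444·33.0375] = 17.4773; exercise value = 24.7500 > continuation, so V_d = 24.7500 (exercise)
Node 0 (S = 65): continuation = 1/1.1·[0.5556·3.3030 + 0.4444·24.7500] = 11.6682; exercise value = 15.0000 > continuation, so V_0 = 15.0000 (exercise)

$15.00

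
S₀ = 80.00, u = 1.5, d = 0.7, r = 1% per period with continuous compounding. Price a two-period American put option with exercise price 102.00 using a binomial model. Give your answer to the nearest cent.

32.08

Risk-neutral probability p = (e^0.01 − 0.7)/(1.5 − 0.7) = 0.3101/0.8000 = 0.3876
Terminal stock prices: S_uu = 180, S_ud = 84, S_dd = 39.2
Terminal payoffs (K − S): max(-78, 0) = 0, max(18, 0) = 18, max(62.8, 0) = 62.8
Node u (S = 120): continuation = e^(−0.01)·[0.3876·0.0000 + 0.6124·18.0000] = 10.9142; exercise value = 0.0000 ≤ continuation, so V_u = 10.9142
Node d (S = 56): continuation = e^(−0.01)·[0.3876·18.0000 + 0.6124·62.8000] = 44.9851; exercise value = 46.0000 > continuation, so V_d = 46.0000 (exercise)
Node 0 (S = 80): continuation = e^(−0.01)·[0.3876·10.9142 + 0.6124·46.0000] = 32.0796; exercise value = 22.0000 ≤ continuation, so V_0 = 32.0796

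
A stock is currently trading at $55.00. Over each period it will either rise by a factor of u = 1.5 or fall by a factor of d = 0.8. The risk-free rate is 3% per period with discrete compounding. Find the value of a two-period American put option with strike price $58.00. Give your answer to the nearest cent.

Risk-neutral probability p = (1 + 0.03 − 0.8)/(1.5 − 0.8) = 0.2300/0.7000 = 0.3286
Terminal stock prices: S_uu = 123.8, S_ud = 66, S_dd = 35.2
Terminal payoffs (K − S): max(-65.75, 0) = 0, max(-8, 0) = 0, max(22.8, 0) = 22.8
Node u (S = 82.5): continuation = 1/1.03·[0.3286·0.0000 + 0.6714·0.0000] = 0.0000; exercise value = 0.0000 ≤ continuation, so V_u = 0.0000
Node d (S = 44): continuation = 1/1.03·[0.3286·0.0000 + 0.6714·22.8000] = 14.8627; exercise value = 14.0000 ≤ continuation, so V_d = 14.8627
Node 0 (S = 55): continuation = 1/1.03·[0.3286·0.0000 + 0.6714·14.8627] = 9.6886; exercise value = 3.0000 ≤ continuation, so V_0 = 9.6886

$9.69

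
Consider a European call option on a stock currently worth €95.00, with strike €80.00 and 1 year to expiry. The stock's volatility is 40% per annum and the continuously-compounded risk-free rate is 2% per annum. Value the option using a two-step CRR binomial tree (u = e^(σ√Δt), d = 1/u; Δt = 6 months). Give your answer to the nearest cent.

€24.38

CRR parameters: u = e^(σ√Δt) = e^(0.4·√0.5) = 1.3269, d = 1/u = 0.7536
Per-period rate: rΔt = 0.02·0.5 = 0.01, so R = e^0.01 = 1.0101
Risk-neutral probability p = (e^0.01 − 0.7536)/(1.3269 − 0.7536) = 0.2564/0.5733 = 0.4473
Terminal stock prices: S_uu = 167.3, S_ud = 95, S_dd = 53.96
Terminal payoffs (S − K): max(87.26, 0) = 87.26, max(15, 0) = 15, max(-26.04, 0) = 0
Node u (S = 126.1): V_u = e^(−0.01)·[0.4473·87.2621 + 0.5527·15.0000] = 46.8512
Node d (S = 71.6): V_d = e^(−0.01)·[0.4473·15.0000 + 0.5527·0.0000] = 6.6426
Node 0 (S = 95): V_0 = e^(−0.01)·[0.4473·46.8512 + 0.5527·6.6426] = 24.3824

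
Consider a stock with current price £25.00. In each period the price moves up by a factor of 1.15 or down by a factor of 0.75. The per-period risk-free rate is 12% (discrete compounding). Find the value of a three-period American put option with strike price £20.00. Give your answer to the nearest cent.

£0.10

Risk-neutral probability p = (1 + 0.12 − 0.75)/(1.15 − 0.75) = 0.3700/0.4000 = 0.9250
Terminal stock prices: S_uuu = 38.02, S_uud = 24.8, S_udd = 16.17, S_ddd = 10.55
Terminal payoffs (K − S): max(-18.02, 0) = 0, max(-4.797, 0) = 0, max(3.828, 0) = 3.828, max(9.453, 0) = 9.453
Node uu (S = 33.06): continuation = 1/1.12·[0.9250·0.0000 + 0.0750·0.0000] = 0.0000; exercise value = 0.0000 ≤ continuation, so V_uu = 0.0000
Node ud (S = 21.56): continuation = 1/1.12·[0.9250·0.0000 + 0.0750·3.8281] = 0.2563; exercise value = 0.0000 ≤ continuation, so V_ud = 0.2563
Node dd (S = 14.06): continuation = 1/1.12·[0.9250·3.8281 + 0.0750·9.4531] = 3.7946; exercise value = 5.9375 > continuation, so V_dd = 5.9375 (exercise)
Node u (S = 28.75): continuation = 1/1.12·[0.9250·0.0000 + 0.0750·0.2563] = 0.0172; exercise value = 0.0000 ≤ continuation, so V_u = 0.0172
Node d (S = 18.75): continuation = 1/1.12·[0.9250·0.2563 + 0.0750·5.9375] = 0.6093; exercise value = 1.2500 > continuation, so V_d = 1.2500 (exercise)
Node 0 (S = 25): continuation = 1/1.12·[0.9250·0.0172 + 0.0750·1.2500] = 0.0979; exercise value = 0.0000 ≤ continuation, so V_0 = 0.0979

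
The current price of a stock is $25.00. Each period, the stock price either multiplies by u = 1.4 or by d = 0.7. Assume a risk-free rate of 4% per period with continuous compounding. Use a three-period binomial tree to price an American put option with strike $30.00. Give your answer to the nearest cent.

$7.62

Risk-neutral probability p = (e^0.04 − 0.7)/(1.4 − 0.7) = 0.3408/0.7000 = 0.4869
Terminal stock prices: S_uuu = 68.6, S_uud = 34.3, S_udd = 17.15, S_ddd = 8.575
Terminal payoffs (K − S): max(-38.6, 0) = 0, max(-4.3, 0) = 0, max(12.85, 0) = 12.85, max(21.43, 0) = 21.43
Node uu (S = 49): continuation = e^(−0.04)·[0.4869·0.0000 + 0.5131·0.0000] = 0.0000; exercise value = 0.0000 ≤ continuation, so V_uu = 0.0000
Node ud (S = 24.5): continuation = e^(−0.04)·[0.4869·0.0000 + 0.5131·12.8500] = 6.3351; exercise value = 5.5000 ≤ continuation, so V_ud = 6.3351
Node dd (S = 12.25): continuation = e^(−0.04)·[0.4869·12.8500 + 0.5131·21.4250] = 16.5737; exercise value = 17.7500 > continuation, so V_dd = 17.7500 (exercise)
Node u (S = 35): continuation = e^(−0.04)·[0.4869·0.0000 + 0.5131·6.3351] = 3.1233; exercise value = 0.0000 ≤ continuation, so V_u = 3.1233
Node d (S = 17.5): continuation = e^(−0.04)·[0.4869·6.3351 + 0.5131·17.7500] = 11.7143; exercise value = 12.5000 > continuation, so V_d = 12.5000 (exercise)
Node 0 (S = 25): continuation = e^(−0.04)·[0.4869·3.1233 + 0.5131·12.5000] = 7.6236; exercise value = 5.0000 ≤ continuation, so V_0 = 7.6236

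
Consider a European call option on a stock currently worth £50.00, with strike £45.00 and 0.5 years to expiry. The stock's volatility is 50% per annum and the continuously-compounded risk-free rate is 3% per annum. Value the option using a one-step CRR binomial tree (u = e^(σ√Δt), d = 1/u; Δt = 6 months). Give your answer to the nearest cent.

CRR parameters: u = e^(σ√Δt) = e^(0.5·√0.5) = 1.4241, d = 1/u = 0.7022
Per-period rate: rΔt = 0.03·0.5 = 0.015, so R = e^0.015 = 1.0151
Risk-neutral probability p = (e^0.015 − 0.7022)/(1.4241 − 0.7022) = 0.3129/0.7219 = 0.4335
Terminal stock prices: S_u = 71.21, S_d = 35.11
Terminal payoffs (S − K): max(26.21, 0) = 26.21, max(-9.891, 0) = 0
Node 0 (S = 50): V_0 = e^(−0.015)·[0.4335·26.2060 + 0.5665·0.0000] = 11.1900

£11.19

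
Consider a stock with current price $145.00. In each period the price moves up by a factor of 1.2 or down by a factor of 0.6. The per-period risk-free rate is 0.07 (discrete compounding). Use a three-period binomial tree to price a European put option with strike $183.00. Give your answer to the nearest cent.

Risk-neutral probability p = (1 + 0.07 − 0.6)/(1.2 − 0.6) = 0.4700/0.6000 = 0.7833
Terminal stock prices: S_uuu = 250.6, S_uud = 125.3, S_udd = 62.64, S_ddd = 31.32
Terminal payoffs (K − S): max(-67.56, 0) = 0, max(57.72, 0) = 57.72, max(120.4, 0) = 120.4, max(151.7, 0) = 151.7
Node uu (S = 208.8): V_uu = 1/1.07·[0.7833·0.0000 + 0.2167·57.7200] = 11.6879
Node ud (S = 104.4): V_ud = 1/1.07·[0.7833·57.7200 + 0.2167·120.3600] = 66.6280
Node dd (S = 52.2): V_dd = 1/1.07·[0.7833·120.3600 + 0.2167·151.6800] = 118.8280
Node u (S = 174): V_u = 1/1.07·[0.7833·11.6879 + 0.2167·66.6280] = 22.0482
Node d (S = 87): V_d = 1/1.07·[0.7833·66.6280 + 0.2167·118.8280] = 72.8393
Node 0 (S = 145): V_0 = 1/1.07·[0.7833·22.0482 + 0.2167·72.8393] = 30.8906

$30.89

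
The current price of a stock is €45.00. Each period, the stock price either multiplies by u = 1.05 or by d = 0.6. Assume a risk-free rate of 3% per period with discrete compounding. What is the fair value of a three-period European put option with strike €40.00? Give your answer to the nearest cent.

Risk-neutral probability p = (1 + 0.03 − 0.6)/(1.05 − 0.6) = 0.4300/0.4500 = 0.9556
Terminal stock prices: S_uuu = 52.09, S_uud = 29.77, S_udd = 17.01, S_ddd = 9.72
Terminal payoffs (K − S): max(-12.09, 0) = 0, max(10.23, 0) = 10.23, max(22.99, 0) = 22.99, max(30.28, 0) = 30.28
Node uu (S = 49.61): V_uu = 1/1.03·[0.9556·0.0000 + 0.0444·10.2325] = 0.4415
Node ud (S = 28.35): V_ud = 1/1.03·[0.9556·10.2325 + 0.0444·22.9900] = 10.4850
Node dd (S = 16.2): V_dd = 1/1.03·[0.9556·22.9900 + 0.0444·30.2800] = 22.6350
Node u (S = 47.25): V_u = 1/1.03·[0.9556·0.4415 + 0.0444·10.4850] = 0.8620
Node d (S = 27): V_d = 1/1.03·[0.9556·10.4850 + 0.0444·22.6350] = 10.7038
Node 0 (S = 45): V_0 = 1/1.03·[0.9556·0.8620 + 0.0444·10.7038] = 1.2616

€1.26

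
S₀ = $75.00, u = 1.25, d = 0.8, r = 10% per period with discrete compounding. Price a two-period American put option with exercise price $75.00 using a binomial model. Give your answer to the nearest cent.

$4.55

Risk-neutral probability p = (1 + 0.1 − 0.8)/(1.25 − 0.8) = 0.3000/0.4500 = 0.6667
Terminal stock prices: S_uu = 117.2, S_ud = 75, S_dd = 48
Terminal payoffs (K − S): max(-42.19, 0) = 0, max(0, 0) = 0, max(27, 0) = 27
Node u (S = 93.75): continuation = 1/1.1·[0.6667·0.0000 + 0.3333·0.0000] = 0.0000; exercise value = 0.0000 ≤ continuation, so V_u = 0.0000
Node d (S = 60): continuation = 1/1.1·[0.6667·0.0000 + 0.3333·27.0000] = 8.1818; exercise value = 15.0000 > continuation, so V_d = 15.0000 (exercise)
Node 0 (S = 75): continuation = 1/1.1·[0.6667·0.0000 + 0.3333·15.0000] = 4.5455; exercise value = 0.0000 ≤ continuation, so V_0 = 4.5455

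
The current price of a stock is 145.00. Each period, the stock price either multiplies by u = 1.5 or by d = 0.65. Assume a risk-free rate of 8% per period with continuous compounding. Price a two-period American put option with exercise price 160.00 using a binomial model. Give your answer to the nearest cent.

33.72

Risk-neutral probability p = (e^0.08 − 0.65)/(1.5 − 0.65) = 0.4333/0.8500 = 0.5097
Terminal stock prices: S_uu = 326.2, S_ud = 141.4, S_dd = 61.26
Terminal payoffs (K − S): max(-166.2, 0) = 0, max(18.62, 0) = 18.62, max(98.74, 0) = 98.74
Node u (S = 217.5): continuation = e^(−0.08)·[0.5097·0.0000 + 0.4903·18.6250] = 8.4289; exercise value = 0.0000 ≤ continuation, so V_u = 8.4289
Node d (S = 94.25): continuation = e^(−0.08)·[0.5097·18.6250 + 0.4903·98.7375] = 53.4486; exercise value = 65.7500 > continuation, so V_d = 65.7500 (exercise)
Node 0 (S = 145): continuation = e^(−0.08)·[0.5097·8.4289 + 0.4903·65.7500] = 33.7220; exercise value = 15.0000 ≤ continuation, so V_0 = 33.7220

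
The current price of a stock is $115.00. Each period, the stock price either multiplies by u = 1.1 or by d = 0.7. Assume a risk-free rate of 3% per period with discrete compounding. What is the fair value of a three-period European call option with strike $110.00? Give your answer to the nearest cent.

Risk-neutral probability p = (1 + 0.03 − 0.7)/(1.1 − 0.7) = 0.3300/0.4000 = 0.8250
Terminal stock prices: S_uuu = 153.1, S_uud = 97.41, S_udd = 61.98, S_ddd = 39.44
Terminal payoffs (S − K): max(43.07, 0) = 43.07, max(-12.59, 0) = 0, max(-48.02, 0) = 0, max(-70.56, 0) = 0
Node uu (S = 139.2): V_uu = 1/1.03·[0.8250·43.0650 + 0.1750·0.0000] = 34.4938
Node ud (S = 88.55): V_ud = 1/1.03·[0.8250·0.0000 + 0.1750·0.0000] = 0.0000
Node dd (S = 56.35): V_dd = 1/1.03·[0.8250·0.0000 + 0.1750·0.0000] = 0.0000
Node u (S = 126.5): V_u = 1/1.03·[0.8250·34.4938 + 0.1750·0.0000] = 27.6285
Node d (S = 80.5): V_d = 1/1.03·[0.8250·0.0000 + 0.1750·0.0000] = 0.0000
Node 0 (S = 115): V_0 = 1/1.03·[0.8250·27.6285 + 0.1750·0.0000] = 22.1297

$22.13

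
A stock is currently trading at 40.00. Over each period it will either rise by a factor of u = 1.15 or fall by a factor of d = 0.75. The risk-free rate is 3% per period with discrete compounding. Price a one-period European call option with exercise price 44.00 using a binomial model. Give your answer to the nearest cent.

1.36

Risk-neutral probability p = (1 + 0.03 − 0.75)/(1.15 − 0.75) = 0.2800/0.4000 = 0.7000
Terminal stock prices: S_u = 46, S_d = 30
Terminal payoffs (S − K): max(2, 0) = 2, max(-14, 0) = 0
Node 0 (S = 40): V_0 = 1/1.03·[0.7000·2.0000 + 0.3000·0.0000] = 1.3592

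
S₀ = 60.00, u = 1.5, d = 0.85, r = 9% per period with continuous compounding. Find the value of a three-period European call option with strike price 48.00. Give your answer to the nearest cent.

Risk-neutral probability p = (e^0.09 − 0.85)/(1.5 − 0.85) = 0.2442/0.6500 = 0.3757
Terminal stock prices: S_uuu = 202.5, S_uud = 114.8, S_udd = 65.02, S_ddd = 36.85
Terminal payoffs (S − K): max(154.5, 0) = 154.5, max(66.75, 0) = 66.75, max(17.02, 0) = 17.02, max(-11.15, 0) = 0
Node uu (S = 135): V_uu = e^(−0.09)·[0.3757·154.5000 + 0.6243·66.7500] = 91.1313
Node ud (S = 76.5): V_ud = e^(−0.09)·[0.3757·66.7500 + 0.6243·17.0250] = 32.6313
Node dd (S = 43.35): V_dd = e^(−0.09)·[0.3757·17.0250 + 0.6243·0.0000] = 5.8450
Node u (S = 90): V_u = e^(−0.09)·[0.3757·91.1313 + 0.6243·32.6313] = 49.9070
Node d (S = 51): V_d = e^(−0.09)·[0.3757·32.6313 + 0.6243·5.8450] = 14.5382
Node 0 (S = 60): V_0 = e^(−0.09)·[0.3757·49.9070 + 0.6243·14.5382] = 25.4298

25.43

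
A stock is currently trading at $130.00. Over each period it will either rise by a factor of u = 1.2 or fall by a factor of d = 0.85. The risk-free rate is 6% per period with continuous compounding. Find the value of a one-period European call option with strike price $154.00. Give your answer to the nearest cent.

Risk-neutral probability p = (e^0.06 − 0.85)/(1.2 − 0.85) = 0.2118/0.3500 = 0.6052
Terminal stock prices: S_u = 156, S_d = 110.5
Terminal payoffs (S − K): max(2, 0) = 2, max(-43.5, 0) = 0
Node 0 (S = 130): V_0 = e^(−0.06)·[0.6052·2.0000 + 0.3948·0.0000] = 1.1400

$1.14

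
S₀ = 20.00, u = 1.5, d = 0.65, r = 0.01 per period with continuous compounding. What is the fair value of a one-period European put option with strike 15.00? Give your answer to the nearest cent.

Risk-neutral probability p = (e^0.01 − 0.65)/(1.5 − 0.65) = 0.3601/0.8500 = 0.4236
Terminal stock prices: S_u = 30, S_d = 13
Terminal payoffs (K − S): max(-15, 0) = 0, max(2, 0) = 2
Node 0 (S = 20): V_0 = e^(−0.01)·[0.4236·0.0000 + 0.5764·2.0000] = 1.1414

1.14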